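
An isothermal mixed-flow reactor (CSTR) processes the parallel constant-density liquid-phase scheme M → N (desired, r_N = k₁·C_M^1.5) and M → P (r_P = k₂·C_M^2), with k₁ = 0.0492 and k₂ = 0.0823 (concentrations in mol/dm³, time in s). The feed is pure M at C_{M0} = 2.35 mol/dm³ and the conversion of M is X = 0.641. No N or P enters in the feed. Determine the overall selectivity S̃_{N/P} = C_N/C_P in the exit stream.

0.651

Exit C_M = C_{M0}(1−X) = 2.35×0.359 = 0.8437 mol/dm³.
In a CSTR the entire volume is at exit conditions, so r_N = 0.0492×0.8437^1.5 = 0.03812 and r_P = 0.0823×0.8437^2 = 0.05858.
Overall selectivity = C_N/C_P = r_Nτ/(r_Pτ) = r_N/r_P = 0.651.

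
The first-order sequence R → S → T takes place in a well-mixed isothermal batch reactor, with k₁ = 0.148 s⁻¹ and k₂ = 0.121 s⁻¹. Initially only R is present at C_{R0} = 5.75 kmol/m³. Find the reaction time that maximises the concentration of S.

Setting dC_S/dt = 0 gives t_opt = ln(k₂/k₁)/(k₂−k₁).
= ln(0.121/0.148)/(0.121−0.148) = ln(0.8176)/-0.02700 = -0.2014/-0.02700 = 7.46 s.

7.46 s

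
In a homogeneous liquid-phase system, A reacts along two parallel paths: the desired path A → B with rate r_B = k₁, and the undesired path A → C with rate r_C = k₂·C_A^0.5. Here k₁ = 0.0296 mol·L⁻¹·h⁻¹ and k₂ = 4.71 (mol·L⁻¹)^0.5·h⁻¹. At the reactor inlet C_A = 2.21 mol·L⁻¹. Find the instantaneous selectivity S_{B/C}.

0.00423

S_{B/C} = r_B/r_C = (k₁)/(k₂·C_A^0.5) = (k₁/k₂)·C_A^-0.5.
= (0.0296) / (4.71×2.210^0.5) = 0.02960/7.002 = 0.00423.
The undesired path is higher order in A, so low C_A (CSTR or dilute feed) favours B.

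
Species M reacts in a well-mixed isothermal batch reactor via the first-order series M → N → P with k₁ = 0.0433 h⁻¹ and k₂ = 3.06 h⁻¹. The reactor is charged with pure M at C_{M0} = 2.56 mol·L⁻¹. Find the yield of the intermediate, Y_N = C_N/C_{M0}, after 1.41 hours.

0.0133

For first-order series with pure M initially, C_N(t) = k₁C_{M0}/(k₂−k₁)·(e^(−k₁t) − e^(−k₂t)).
e^(−k₁t) = e^(−0.0433×1.41) = e^(−0.06105) = 0.9408; e^(−k₂t) = e^(−4.315) = 0.01337.
C_N = 0.0433×2.56/(3.06−0.0433) × (0.9408−0.01337) = 0.03674×0.9274 = 0.03408 mol·L⁻¹.
Y_N = C_N/C_{M0} = 0.03408/2.56 = 0.0133.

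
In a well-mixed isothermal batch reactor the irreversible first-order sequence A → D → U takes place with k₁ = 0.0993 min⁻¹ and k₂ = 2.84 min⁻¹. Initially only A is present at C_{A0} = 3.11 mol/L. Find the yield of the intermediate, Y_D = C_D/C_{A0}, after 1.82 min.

0.0300

For first-order series with pure A initially, C_D(t) = k₁C_{A0}/(k₂−k₁)·(e^(−k₁t) − e^(−k₂t)).
e^(−k₁t) = e^(−0.0993×1.82) = e^(−0.1807) = 0.8347; e^(−k₂t) = e^(−5.169) = 0.005691.
C_D = 0.0993×3.11/(2.84−0.0993) × (0.8347−0.005691) = 0.1127×0.8290 = 0.09341 mol/L.
Y_D = C_D/C_{A0} = 0.09341/3.11 = 0.0300.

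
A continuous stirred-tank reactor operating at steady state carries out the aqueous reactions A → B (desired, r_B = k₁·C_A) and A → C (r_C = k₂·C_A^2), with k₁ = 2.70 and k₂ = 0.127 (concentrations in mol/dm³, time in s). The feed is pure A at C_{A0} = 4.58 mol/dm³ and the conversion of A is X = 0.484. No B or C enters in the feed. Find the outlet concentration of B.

1.99 mol/dm³

Exit C_A = C_{A0}(1−X) = 4.58×0.516 = 2.363 mol/dm³.
Rates in a CSTR are evaluated at the outlet concentration: r_B = 2.70×2.363 = 6.381, r_C = 0.127×2.363^2 = 0.7093.
Fraction of consumed A going to B: r_B/(r_B+r_C) = 0.9000.
C_B = 0.9000·C_{A0}·X = 0.9000×4.58×0.484 = 1.99 mol/dm³.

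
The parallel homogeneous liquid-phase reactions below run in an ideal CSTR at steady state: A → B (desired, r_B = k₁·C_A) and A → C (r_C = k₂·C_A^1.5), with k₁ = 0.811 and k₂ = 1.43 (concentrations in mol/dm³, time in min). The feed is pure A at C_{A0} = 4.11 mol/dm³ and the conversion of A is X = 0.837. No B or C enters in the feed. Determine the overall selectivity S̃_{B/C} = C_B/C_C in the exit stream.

0.693

Exit C_A = C_{A0}(1−X) = 4.11×0.163 = 0.6699 mol/dm³.
Rates in a CSTR are evaluated at the outlet concentration: r_B = 0.811×0.6699 = 0.5433, r_C = 1.43×0.6699^1.5 = 0.7841.
Overall selectivity = C_B/C_C = r_Bτ/(r_Cτ) = r_B/r_C = 0.693.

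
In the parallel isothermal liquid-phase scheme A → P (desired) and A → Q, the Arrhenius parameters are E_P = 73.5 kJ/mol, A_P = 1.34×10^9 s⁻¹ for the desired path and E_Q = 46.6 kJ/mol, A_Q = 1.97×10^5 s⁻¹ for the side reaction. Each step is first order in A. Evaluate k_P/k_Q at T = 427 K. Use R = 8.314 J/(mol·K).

Since both paths have the same order in A, the concentration cancels and S_{P/Q} = k_P/k_Q = (A_P/A_Q)·exp[(E_Q−E_P)/(RT)].
(E_Q−E_P)/(RT) = (46.6−73.5)×10³/(8.314×427) = -26900/3550 = -7.577.
k_P/k_Q = (1.34×10^9/1.97×10^5)·exp(-7.577) = 6802 × 5.119×10^-4 = 3.48.

3.48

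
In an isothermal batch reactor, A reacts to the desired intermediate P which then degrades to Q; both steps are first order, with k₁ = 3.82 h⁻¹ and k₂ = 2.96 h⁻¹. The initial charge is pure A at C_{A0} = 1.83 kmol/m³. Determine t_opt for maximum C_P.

The intermediate peaks when r₁ = r₂, i.e. k₁e^(−k₁t) = k₂e^(−k₂t), giving t_opt = ln(k₂/k₁)/(k₂−k₁).
= ln(2.96/3.82)/(2.96−3.82) = ln(0.7749)/-0.8600 = -0.2551/-0.8600 = 0.297 h.

0.297 h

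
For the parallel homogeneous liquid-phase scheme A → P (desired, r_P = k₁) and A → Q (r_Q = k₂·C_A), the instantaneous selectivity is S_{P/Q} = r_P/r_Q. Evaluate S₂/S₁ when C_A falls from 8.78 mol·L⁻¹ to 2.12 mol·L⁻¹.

S_{P/Q} = (k₁/k₂)·C_A⁻¹, so S₂/S₁ = (C_{A,2}/C_{A,1})⁻¹.
= 8.78/2.12 = 4.14.

4.14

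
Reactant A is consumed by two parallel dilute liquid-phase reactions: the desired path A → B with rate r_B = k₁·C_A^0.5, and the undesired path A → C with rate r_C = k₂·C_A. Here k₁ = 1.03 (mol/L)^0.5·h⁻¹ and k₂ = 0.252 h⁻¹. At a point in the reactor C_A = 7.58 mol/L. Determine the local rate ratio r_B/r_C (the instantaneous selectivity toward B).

S_{B/C} = r_B/r_C = (k₁·C_A^0.5)/(k₂·C_A) = (k₁/k₂)·C_A^-0.5.
= (1.03×7.580^0.5) / (0.252×7.580) = 2.836/1.910 = 1.48.
The undesired path is higher order in A, so low C_A (CSTR or dilute feed) favours B.

1.48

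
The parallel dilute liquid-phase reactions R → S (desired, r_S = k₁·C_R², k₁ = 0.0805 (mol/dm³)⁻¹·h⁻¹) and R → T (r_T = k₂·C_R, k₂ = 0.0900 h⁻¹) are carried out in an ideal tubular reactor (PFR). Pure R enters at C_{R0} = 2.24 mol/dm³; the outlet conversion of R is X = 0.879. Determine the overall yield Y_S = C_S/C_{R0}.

C_R = C_{R0}(1−X) = 0.2710 mol/dm³.
Along a PFR/batch, dC_T/dC_R = −r_T/(r_S+r_T) = −k₂/(k₂+k₁·C_R).
Integrating from C_{R0} to C_R: C_T = (0.0900/0.0805)·ln[(0.0900+0.0805·2.24)/(0.0900+0.0805·0.271)] = 1.118·ln(0.2703/0.1118) = 0.9869 mol/dm³.
Then C_S = (C_{R0}−C_R) − C_T = 1.969 − 0.9869 = 0.9821 mol/dm³.
Y_S = C_S/C_{R0} = 0.9821/2.24 = 0.438.

0.438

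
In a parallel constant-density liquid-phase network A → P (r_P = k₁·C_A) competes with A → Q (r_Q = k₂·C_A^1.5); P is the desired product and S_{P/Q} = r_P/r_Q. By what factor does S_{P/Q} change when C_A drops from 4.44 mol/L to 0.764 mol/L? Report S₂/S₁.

S_{P/Q} = (k₁/k₂)·C_A^-0.5, so S₂/S₁ = (C_{A,2}/C_{A,1})^-0.5.
= (0.764/4.44)^(-0.5) = (0.1721)^(-0.5) = 2.41.

2.41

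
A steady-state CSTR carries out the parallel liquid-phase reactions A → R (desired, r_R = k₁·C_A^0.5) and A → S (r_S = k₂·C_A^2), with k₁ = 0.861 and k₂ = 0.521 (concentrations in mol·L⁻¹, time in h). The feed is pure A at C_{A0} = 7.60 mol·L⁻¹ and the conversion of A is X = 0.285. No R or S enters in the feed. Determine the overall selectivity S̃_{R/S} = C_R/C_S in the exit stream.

Exit C_A = C_{A0}(1−X) = 7.60×0.715 = 5.434 mol·L⁻¹.
A CSTR operates uniformly at the exit composition, giving r_R = 2.007 and r_S = 15.38 (each k·C_A^n at C_A = 5.434).
Overall selectivity = C_R/C_S = r_Rτ/(r_Sτ) = r_R/r_S = 0.130.

0.130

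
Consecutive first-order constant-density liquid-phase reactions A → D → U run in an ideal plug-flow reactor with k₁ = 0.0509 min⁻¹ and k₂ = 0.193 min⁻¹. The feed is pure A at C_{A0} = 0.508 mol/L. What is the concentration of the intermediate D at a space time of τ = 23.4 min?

The intermediate concentration in a first-order A→B→C sequence is C_D = k₁C_{A0}(e^(−k₁τ) − e^(−k₂τ))/(k₂−k₁).
e^(−k₁τ) = e^(−0.0509×23.4) = e^(−1.191) = 0.3039; e^(−k₂τ) = e^(−4.516) = 0.01093.
C_D = 0.0509×0.508/(0.193−0.0509) × (0.3039−0.01093) = 0.1820×0.2930 = 0.05331 mol/L.

0.0533 mol/L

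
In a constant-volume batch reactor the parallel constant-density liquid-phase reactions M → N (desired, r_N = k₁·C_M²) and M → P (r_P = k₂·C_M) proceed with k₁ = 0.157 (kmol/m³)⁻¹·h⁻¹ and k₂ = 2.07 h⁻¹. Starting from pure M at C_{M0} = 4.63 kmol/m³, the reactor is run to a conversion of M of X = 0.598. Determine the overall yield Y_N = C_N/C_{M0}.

0.117

C_M = C_{M0}(1−X) = 1.861 kmol/m³.
Along a PFR/batch, dC_P/dC_M = −r_P/(r_N+r_P) = −k₂/(k₂+k₁·C_M).
Integrating from C_{M0} to C_M: C_P = (2.07/0.157)·ln[(2.07+0.157·4.63)/(2.07+0.157·1.86)] = 13.18·ln(2.797/2.362) = 2.227 kmol/m³.
Then C_N = (C_{M0}−C_M) − C_P = 2.769 − 2.227 = 0.5417 kmol/m³.
Y_N = C_N/C_{M0} = 0.5417/4.63 = 0.117.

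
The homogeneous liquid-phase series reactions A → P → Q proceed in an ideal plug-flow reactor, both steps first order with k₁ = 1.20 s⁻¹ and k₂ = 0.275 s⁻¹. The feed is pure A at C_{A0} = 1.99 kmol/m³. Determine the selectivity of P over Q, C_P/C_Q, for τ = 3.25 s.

1.06

For first-order series with pure A initially, C_P(τ) = k₁C_{A0}/(k₂−k₁)·(e^(−k₁τ) − e^(−k₂τ)).
e^(−k₁τ) = e^(−1.20×3.25) = e^(−3.900) = 0.02024; e^(−k₂τ) = e^(−0.8938) = 0.4091.
C_P = 1.20×1.99/(0.275−1.20) × (0.02024−0.4091) = (-2.582)×(-0.3889) = 1.004 kmol/m³.
C_A = C_{A0}e^(−k₁τ) = 0.04028 kmol/m³, so C_Q = C_{A0}−C_A−C_P = 0.9458 kmol/m³; C_P/C_Q = 1.06.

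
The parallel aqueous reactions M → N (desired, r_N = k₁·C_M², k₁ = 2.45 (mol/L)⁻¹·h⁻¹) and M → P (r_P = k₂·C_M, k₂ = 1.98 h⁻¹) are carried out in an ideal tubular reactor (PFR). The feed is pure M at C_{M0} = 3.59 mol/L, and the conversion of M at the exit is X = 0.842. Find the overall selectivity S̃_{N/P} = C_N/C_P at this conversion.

C_M = C_{M0}(1−X) = 0.5672 mol/L.
Along a PFR/batch, dC_P/dC_M = −r_P/(r_N+r_P) = −k₂/(k₂+k₁·C_M).
Integrating from C_{M0} to C_M: C_P = (1.98/2.45)·ln[(1.98+2.45·3.59)/(1.98+2.45·0.567)] = 0.8082·ln(10.78/3.370) = 0.9395 mol/L.
Then C_N = (C_{M0}−C_M) − C_P = 3.023 − 0.9395 = 2.083 mol/L.
S̃_{N/P} = C_N/C_P = 2.083/0.9395 = 2.22.

2.22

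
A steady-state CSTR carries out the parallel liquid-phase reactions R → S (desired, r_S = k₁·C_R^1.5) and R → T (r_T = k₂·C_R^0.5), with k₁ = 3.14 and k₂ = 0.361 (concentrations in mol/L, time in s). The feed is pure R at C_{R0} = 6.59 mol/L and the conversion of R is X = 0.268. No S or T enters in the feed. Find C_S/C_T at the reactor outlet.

42.0

Exit C_R = C_{R0}(1−X) = 6.59×0.732 = 4.824 mol/L.
Rates in a CSTR are evaluated at the outlet concentration: r_S = 3.14×4.824^1.5 = 33.27, r_T = 0.361×4.824^0.5 = 0.7929.
Overall selectivity = C_S/C_T = r_Sτ/(r_Tτ) = r_S/r_T = 42.0.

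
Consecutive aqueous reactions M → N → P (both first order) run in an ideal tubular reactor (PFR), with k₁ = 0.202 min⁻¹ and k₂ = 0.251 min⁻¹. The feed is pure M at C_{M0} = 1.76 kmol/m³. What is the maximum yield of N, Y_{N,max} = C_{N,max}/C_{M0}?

0.329

For a first-order series the maximum intermediate yield is C_{N,max}/C_{M0} = (k₁/k₂)^[k₂/(k₂−k₁)].
= (0.202/0.251)^(0.251/(0.251−0.202)) = (0.8048)^(5.122) = 0.3287.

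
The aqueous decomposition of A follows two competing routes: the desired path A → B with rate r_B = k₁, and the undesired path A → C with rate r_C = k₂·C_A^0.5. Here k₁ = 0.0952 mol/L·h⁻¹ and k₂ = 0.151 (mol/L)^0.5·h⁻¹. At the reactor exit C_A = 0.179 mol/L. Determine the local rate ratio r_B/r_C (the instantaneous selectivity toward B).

1.49

S_{B/C} = r_B/r_C = (k₁)/(k₂·C_A^0.5) = (k₁/k₂)·C_A^-0.5.
= (0.0952) / (0.151×0.1790^0.5) = 0.09520/0.06389 = 1.49.
The undesired path is higher order in A, so low C_A (CSTR or dilute feed) favours B.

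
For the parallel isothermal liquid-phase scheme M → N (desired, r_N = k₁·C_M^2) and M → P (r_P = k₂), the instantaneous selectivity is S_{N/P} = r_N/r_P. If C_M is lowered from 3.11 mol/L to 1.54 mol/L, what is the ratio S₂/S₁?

0.245

S_{N/P} = (k₁/k₂)·C_M^2, so S₂/S₁ = (C_{M,2}/C_{M,1})^2.
= (1.54/3.11)^2 = (0.4952)^2 = 0.245.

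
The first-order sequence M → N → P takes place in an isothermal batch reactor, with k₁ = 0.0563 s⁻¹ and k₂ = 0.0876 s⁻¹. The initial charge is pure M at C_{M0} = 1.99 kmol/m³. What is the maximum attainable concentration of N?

For a first-order series the maximum intermediate yield is C_{N,max}/C_{M0} = (k₁/k₂)^[k₂/(k₂−k₁)].
= (0.0563/0.0876)^(0.0876/(0.0876−0.0563)) = (0.6427)^(2.799) = 0.2902.
C_{N,max} = 0.2902×1.99 = 0.577 kmol/m³.

0.577 kmol/m³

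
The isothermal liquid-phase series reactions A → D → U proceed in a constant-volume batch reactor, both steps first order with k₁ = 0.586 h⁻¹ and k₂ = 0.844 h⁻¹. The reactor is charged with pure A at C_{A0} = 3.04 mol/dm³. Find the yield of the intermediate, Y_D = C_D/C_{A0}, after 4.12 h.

For first-order series with pure A initially, C_D(t) = k₁C_{A0}/(k₂−k₁)·(e^(−k₁t) − e^(−k₂t)).
e^(−k₁t) = e^(−0.586×4.12) = e^(−2.414) = 0.08943; e^(−k₂t) = e^(−3.477) = 0.03089.
C_D = 0.586×3.04/(0.844−0.586) × (0.08943−0.03089) = 6.905×0.05854 = 0.4042 mol/dm³.
Y_D = C_D/C_{A0} = 0.4042/3.04 = 0.133.

0.133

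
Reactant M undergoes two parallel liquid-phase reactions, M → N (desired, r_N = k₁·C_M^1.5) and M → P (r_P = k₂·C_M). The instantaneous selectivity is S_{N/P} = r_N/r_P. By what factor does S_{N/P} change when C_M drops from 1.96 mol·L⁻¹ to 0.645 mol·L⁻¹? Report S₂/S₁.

S_{N/P} = (k₁/k₂)·C_M^0.5, so S₂/S₁ = (C_{M,2}/C_{M,1})^0.5.
= (0.645/1.96)^0.5 = (0.3291)^0.5 = 0.574.

0.574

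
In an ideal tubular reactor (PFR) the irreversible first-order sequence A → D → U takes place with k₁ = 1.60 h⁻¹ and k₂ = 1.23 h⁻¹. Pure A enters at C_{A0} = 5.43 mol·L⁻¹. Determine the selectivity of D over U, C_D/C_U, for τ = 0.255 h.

The intermediate concentration in a first-order A→B→C sequence is C_D = k₁C_{A0}(e^(−k₁τ) − e^(−k₂τ))/(k₂−k₁).
e^(−k₁τ) = e^(−1.60×0.255) = e^(−0.4080) = 0.6650; e^(−k₂τ) = e^(−0.3136) = 0.7308.
C_D = 1.60×5.43/(1.23−1.60) × (0.6650−0.7308) = (-23.48)×(-0.06580) = 1.545 mol·L⁻¹.
C_A = C_{A0}e^(−k₁τ) = 3.611 mol·L⁻¹, so C_U = C_{A0}−C_A−C_D = 0.2742 mol·L⁻¹; C_D/C_U = 5.63.

5.63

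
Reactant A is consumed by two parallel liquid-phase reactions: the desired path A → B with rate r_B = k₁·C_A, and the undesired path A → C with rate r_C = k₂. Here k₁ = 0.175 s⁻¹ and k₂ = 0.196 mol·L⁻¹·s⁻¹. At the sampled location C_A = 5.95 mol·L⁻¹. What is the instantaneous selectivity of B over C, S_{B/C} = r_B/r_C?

5.31

S_{B/C} = r_B/r_C = (k₁·C_A)/(k₂) = (k₁/k₂)·C_A.
= (0.175×5.950) / (0.196) = 1.041/0.1960 = 5.31.
Since the desired path is higher order in A, keeping C_A high (PFR or concentrated feed) favours B.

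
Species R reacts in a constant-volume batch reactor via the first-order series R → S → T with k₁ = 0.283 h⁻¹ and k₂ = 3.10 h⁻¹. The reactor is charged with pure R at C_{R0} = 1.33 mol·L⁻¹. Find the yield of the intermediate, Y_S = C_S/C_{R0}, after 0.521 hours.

0.0667

Solving the coupled first-order balances gives C_S(t) = [k₁/(k₂−k₁)]·C_{R0}·(e^(−k₁t) − e^(−k₂t)).
e^(−k₁t) = e^(−0.283×0.521) = e^(−0.1474) = 0.8629; e^(−k₂t) = e^(−1.615) = 0.1989.
C_S = 0.283×1.33/(3.10−0.283) × (0.8629−0.1989) = 0.1336×0.6640 = 0.08873 mol·L⁻¹.
Y_S = C_S/C_{R0} = 0.08873/1.33 = 0.0667.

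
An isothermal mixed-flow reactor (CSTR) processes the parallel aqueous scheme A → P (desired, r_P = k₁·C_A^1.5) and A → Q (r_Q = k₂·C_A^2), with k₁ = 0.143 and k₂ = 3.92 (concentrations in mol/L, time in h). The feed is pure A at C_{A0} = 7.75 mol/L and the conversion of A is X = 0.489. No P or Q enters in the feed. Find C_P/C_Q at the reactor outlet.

0.0183

Exit C_A = C_{A0}(1−X) = 7.75×0.511 = 3.960 mol/L.
In a CSTR the entire volume is at exit conditions, so r_P = 0.143×3.960^1.5 = 1.127 and r_Q = 3.92×3.960^2 = 61.48.
Overall selectivity = C_P/C_Q = r_Pτ/(r_Qτ) = r_P/r_Q = 0.0183.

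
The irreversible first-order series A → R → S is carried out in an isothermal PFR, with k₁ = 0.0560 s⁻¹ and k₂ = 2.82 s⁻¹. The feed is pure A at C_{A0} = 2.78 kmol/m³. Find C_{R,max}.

For a first-order series the maximum intermediate yield is C_{R,max}/C_{A0} = (k₁/k₂)^[k₂/(k₂−k₁)].
= (0.0560/2.82)^(2.82/(2.82−0.0560)) = (0.01986)^(1.020) = 0.01834.
C_{R,max} = 0.01834×2.78 = 0.0510 kmol/m³.

0.0510 kmol/m³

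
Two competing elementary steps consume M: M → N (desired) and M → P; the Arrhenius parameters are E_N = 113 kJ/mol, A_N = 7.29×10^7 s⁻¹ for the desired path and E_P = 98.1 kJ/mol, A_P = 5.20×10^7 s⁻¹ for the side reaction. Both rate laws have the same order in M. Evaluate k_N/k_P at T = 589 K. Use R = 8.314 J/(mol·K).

k_N/k_P = (A_N/A_P)·exp[−(E_N−E_P)/(RT)] = (A_N/A_P)·exp[(E_P−E_N)/(RT)].
(E_P−E_N)/(RT) = (98.1−113)×10³/(8.314×589) = -14900/4897 = -3.043.
k_N/k_P = (7.29×10^7/5.20×10^7)·exp(-3.043) = 1.402 × 0.04771 = 0.0669.
Since E_N > E_P, raising the temperature improves selectivity toward N.

0.0669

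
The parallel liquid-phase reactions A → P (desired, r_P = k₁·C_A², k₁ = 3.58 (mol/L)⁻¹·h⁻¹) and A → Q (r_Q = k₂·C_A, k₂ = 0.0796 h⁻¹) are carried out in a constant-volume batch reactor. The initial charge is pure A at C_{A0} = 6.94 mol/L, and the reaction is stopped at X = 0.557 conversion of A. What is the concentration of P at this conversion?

C_A = C_{A0}(1−X) = 3.074 mol/L.
Along a PFR/batch, dC_Q/dC_A = −r_Q/(r_P+r_Q) = −k₂/(k₂+k₁·C_A).
Integrating from C_{A0} to C_A: C_Q = (0.0796/3.58)·ln[(0.0796+3.58·6.94)/(0.0796+3.58·3.07)] = 0.02223·ln(24.92/11.09) = 0.01801 mol/L.
Then C_P = (C_{A0}−C_A) − C_Q = 3.866 − 0.01801 = 3.848 mol/L.

3.85 mol/L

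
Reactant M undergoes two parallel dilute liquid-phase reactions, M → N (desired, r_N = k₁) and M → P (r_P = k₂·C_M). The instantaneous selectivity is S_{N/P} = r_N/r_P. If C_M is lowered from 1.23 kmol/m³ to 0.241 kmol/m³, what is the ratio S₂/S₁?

5.10

S_{N/P} = (k₁/k₂)·C_M⁻¹, so S₂/S₁ = (C_{M,2}/C_{M,1})⁻¹.
= 1.23/0.241 = 5.10.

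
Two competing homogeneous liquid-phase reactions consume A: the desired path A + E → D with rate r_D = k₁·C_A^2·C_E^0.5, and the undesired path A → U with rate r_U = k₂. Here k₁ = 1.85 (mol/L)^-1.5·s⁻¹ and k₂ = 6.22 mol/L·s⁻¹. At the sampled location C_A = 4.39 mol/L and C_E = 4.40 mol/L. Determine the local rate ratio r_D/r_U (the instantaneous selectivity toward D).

12.0

S_{D/U} = r_D/r_U = (k₁·C_A^2·C_E^0.5)/(k₂) = (k₁/k₂)·C_A^2·C_E^0.5.
= (1.85×4.390^2×4.400^0.5) / (6.22) = 74.79/6.220 = 12.0.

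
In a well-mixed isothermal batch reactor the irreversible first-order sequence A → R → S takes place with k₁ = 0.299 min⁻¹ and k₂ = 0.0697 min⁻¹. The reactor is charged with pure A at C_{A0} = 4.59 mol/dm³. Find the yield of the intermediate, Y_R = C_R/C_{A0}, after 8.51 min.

0.618

For first-order series with pure A initially, C_R(t) = k₁C_{A0}/(k₂−k₁)·(e^(−k₁t) − e^(−k₂t)).
e^(−k₁t) = e^(−0.299×8.51) = e^(−2.544) = 0.07851; e^(−k₂t) = e^(−0.5931) = 0.5526.
C_R = 0.299×4.59/(0.0697−0.299) × (0.07851−0.5526) = (-5.985)×(-0.4741) = 2.837 mol/dm³.
Y_R = C_R/C_{A0} = 2.837/4.59 = 0.618.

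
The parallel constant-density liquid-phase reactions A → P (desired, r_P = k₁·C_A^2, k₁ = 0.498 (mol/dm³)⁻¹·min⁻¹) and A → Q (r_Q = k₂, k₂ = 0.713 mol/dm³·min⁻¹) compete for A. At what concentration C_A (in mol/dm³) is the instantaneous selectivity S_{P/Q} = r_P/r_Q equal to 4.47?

S_{P/Q} = (k₁/k₂)·C_A^2 ⇒ C_A = (S·k₂/k₁)^(0.5).
= (4.47×0.713/0.498)^(0.5) = (6.400)^(0.5) = 2.53 mol/dm³.

2.53 mol/dm³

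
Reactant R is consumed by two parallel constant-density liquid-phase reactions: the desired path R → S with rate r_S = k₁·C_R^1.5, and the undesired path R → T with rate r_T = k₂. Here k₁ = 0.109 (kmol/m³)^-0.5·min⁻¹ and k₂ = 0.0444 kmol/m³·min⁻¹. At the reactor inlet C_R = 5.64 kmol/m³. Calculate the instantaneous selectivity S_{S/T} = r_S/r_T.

S_{S/T} = r_S/r_T = (k₁·C_R^1.5)/(k₂) = (k₁/k₂)·C_R^1.5.
= (0.109×5.640^1.5) / (0.0444) = 1.460/0.04440 = 32.9.

32.9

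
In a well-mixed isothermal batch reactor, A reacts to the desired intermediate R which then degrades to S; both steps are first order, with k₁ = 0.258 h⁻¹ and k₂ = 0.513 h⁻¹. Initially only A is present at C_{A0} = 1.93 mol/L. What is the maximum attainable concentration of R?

0.484 mol/L

For a first-order series the maximum intermediate yield is C_{R,max}/C_{A0} = (k₁/k₂)^[k₂/(k₂−k₁)].
= (0.258/0.513)^(0.513/(0.513−0.258)) = (0.5029)^(2.012) = 0.2509.
C_{R,max} = 0.2509×1.93 = 0.484 mol/L.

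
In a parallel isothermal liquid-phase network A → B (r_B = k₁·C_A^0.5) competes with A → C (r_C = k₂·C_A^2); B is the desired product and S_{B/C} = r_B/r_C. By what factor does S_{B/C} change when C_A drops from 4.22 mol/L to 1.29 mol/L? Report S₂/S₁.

S_{B/C} = (k₁/k₂)·C_A^-1.5, so S₂/S₁ = (C_{A,2}/C_{A,1})^-1.5.
= (1.29/4.22)^(-1.5) = (0.3057)^(-1.5) = 5.92.
Selectivity toward B rises as C_A falls — low-concentration operation is favoured.

5.92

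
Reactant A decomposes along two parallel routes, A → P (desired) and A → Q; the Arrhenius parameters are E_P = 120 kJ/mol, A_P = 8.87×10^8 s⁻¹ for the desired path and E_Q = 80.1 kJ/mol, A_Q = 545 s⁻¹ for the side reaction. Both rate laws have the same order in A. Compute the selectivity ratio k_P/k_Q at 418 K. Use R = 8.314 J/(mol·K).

Since both paths have the same order in A, the concentration cancels and S_{P/Q} = k_P/k_Q = (A_P/A_Q)·exp[(E_Q−E_P)/(RT)].
(E_Q−E_P)/(RT) = (80.1−120)×10³/(8.314×418) = -39900/3475 = -11.48.
k_P/k_Q = (8.87×10^8/545)·exp(-11.48) = 1.628×10^6 × 1.032×10^-5 = 16.8.
Since E_P > E_Q, raising the temperature improves selectivity toward P.

16.8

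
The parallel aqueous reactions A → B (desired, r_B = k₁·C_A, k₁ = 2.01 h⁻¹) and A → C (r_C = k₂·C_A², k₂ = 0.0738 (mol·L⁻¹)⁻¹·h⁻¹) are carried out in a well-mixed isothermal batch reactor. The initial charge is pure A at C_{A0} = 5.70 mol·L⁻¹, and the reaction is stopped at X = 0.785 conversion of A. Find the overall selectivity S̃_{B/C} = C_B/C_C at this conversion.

7.99

C_A = C_{A0}(1−X) = 1.225 mol·L⁻¹.
Along a PFR/batch, dC_B/dC_A = −r_B/(r_B+r_C) = −k₁/(k₁+k₂·C_A).
Integrating from C_{A0} to C_A: C_B = (2.01/0.0738)·ln[(2.01+0.0738·5.70)/(2.01+0.0738·1.23)] = 27.24·ln(2.431/2.100) = 3.977 mol·L⁻¹.
C_C = (C_{A0}−C_A)−C_B = 0.4977 mol·L⁻¹; S̃_{B/C} = 3.977/0.4977 = 7.99.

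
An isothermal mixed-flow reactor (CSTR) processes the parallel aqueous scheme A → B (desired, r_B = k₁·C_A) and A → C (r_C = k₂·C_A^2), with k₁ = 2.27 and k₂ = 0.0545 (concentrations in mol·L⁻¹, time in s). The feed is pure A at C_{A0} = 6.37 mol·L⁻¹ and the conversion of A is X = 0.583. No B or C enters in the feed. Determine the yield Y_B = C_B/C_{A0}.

Exit C_A = C_{A0}(1−X) = 6.37×0.417 = 2.656 mol·L⁻¹.
A CSTR operates uniformly at the exit composition, giving r_B = 6.030 and r_C = 0.3845 (each k·C_A^n at C_A = 2.656).
Fraction of consumed A going to B: r_B/(r_B+r_C) = 0.9400.
C_B = 0.9400·C_{A0}·X = 0.9400×6.37×0.583 = 3.49 mol·L⁻¹; Y_B = C_B/C_{A0} = 0.548.

0.548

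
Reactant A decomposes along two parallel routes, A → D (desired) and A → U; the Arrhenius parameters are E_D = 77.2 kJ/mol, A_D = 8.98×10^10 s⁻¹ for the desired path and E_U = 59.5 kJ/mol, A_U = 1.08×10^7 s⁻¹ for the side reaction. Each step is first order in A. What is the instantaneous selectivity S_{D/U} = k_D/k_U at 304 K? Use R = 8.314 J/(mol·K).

7.56

Since both paths have the same order in A, the concentration cancels and S_{D/U} = k_D/k_U = (A_D/A_U)·exp[(E_U−E_D)/(RT)].
(E_U−E_D)/(RT) = (59.5−77.2)×10³/(8.314×304) = -17700/2527 = -7.003.
k_D/k_U = (8.98×10^10/1.08×10^7)·exp(-7.003) = 8315 × 9.091×10^-4 = 7.56.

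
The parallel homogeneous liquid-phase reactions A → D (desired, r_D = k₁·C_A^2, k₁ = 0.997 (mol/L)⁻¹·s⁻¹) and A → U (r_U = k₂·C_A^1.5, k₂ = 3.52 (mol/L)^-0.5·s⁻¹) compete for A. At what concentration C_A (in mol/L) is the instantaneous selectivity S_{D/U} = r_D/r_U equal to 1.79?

39.9 mol/L

S_{D/U} = (k₁/k₂)·C_A^0.5 ⇒ C_A = (S·k₂/k₁)^(2).
= (1.79×3.52/0.997)^(2) = (6.320)^(2) = 39.9 mol/L.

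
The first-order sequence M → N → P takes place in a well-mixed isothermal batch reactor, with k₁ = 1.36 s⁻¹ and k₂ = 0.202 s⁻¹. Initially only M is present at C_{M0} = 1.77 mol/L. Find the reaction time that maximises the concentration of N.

1.65 s

The intermediate peaks when r₁ = r₂, i.e. k₁e^(−k₁t) = k₂e^(−k₂t), giving t_opt = ln(k₂/k₁)/(k₂−k₁).
= ln(0.202/1.36)/(0.202−1.36) = ln(0.1485)/-1.158 = -1.907/-1.158 = 1.65 s.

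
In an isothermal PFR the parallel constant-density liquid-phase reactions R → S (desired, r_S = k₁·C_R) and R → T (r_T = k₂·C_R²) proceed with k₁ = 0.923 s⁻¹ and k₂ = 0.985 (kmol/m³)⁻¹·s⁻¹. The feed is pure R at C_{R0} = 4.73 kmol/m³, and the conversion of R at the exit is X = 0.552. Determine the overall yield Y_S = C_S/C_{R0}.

0.122

C_R = C_{R0}(1−X) = 2.119 kmol/m³.
Along a PFR/batch, dC_S/dC_R = −r_S/(r_S+r_T) = −k₁/(k₁+k₂·C_R).
Integrating from C_{R0} to C_R: C_S = (0.923/0.985)·ln[(0.923+0.985·4.73)/(0.923+0.985·2.12)] = 0.9371·ln(5.582/3.010) = 0.5787 kmol/m³.
Y_S = C_S/C_{R0} = 0.5787/4.73 = 0.122.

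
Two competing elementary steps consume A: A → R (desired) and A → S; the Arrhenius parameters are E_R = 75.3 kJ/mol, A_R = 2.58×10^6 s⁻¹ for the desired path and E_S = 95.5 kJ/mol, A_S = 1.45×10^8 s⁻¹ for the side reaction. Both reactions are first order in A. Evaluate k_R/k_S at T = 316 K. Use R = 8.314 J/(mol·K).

With equal orders, S_{R/S} = k_R/k_S = (A_R/A_S)·exp[(E_S−E_R)/(RT)].
(E_S−E_R)/(RT) = (95.5−75.3)×10³/(8.314×316) = 20200/2627 = 7.689.
k_R/k_S = (2.58×10^6/1.45×10^8)·exp(7.689) = 0.01779 × 2184 = 38.9.

38.9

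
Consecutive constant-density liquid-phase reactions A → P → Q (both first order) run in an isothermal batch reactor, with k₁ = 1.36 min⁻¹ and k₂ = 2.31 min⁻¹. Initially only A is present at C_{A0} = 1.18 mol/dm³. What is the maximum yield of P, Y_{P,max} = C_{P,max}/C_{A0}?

0.276

At the optimum, C_{P,max}/C_{A0} = (k₁/k₂)^[k₂/(k₂−k₁)].
= (1.36/2.31)^(2.31/(2.31−1.36)) = (0.5887)^(2.432) = 0.2758.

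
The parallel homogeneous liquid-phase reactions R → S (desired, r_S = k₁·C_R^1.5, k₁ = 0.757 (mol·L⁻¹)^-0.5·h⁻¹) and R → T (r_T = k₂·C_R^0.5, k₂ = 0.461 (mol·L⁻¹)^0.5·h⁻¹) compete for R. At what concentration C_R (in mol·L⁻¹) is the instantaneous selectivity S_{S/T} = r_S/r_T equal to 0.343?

0.209 mol·L⁻¹

S_{S/T} = (k₁/k₂)·C_R ⇒ C_R = S·k₂/k₁.
= 0.343×0.461/0.757 = 0.209 mol·L⁻¹.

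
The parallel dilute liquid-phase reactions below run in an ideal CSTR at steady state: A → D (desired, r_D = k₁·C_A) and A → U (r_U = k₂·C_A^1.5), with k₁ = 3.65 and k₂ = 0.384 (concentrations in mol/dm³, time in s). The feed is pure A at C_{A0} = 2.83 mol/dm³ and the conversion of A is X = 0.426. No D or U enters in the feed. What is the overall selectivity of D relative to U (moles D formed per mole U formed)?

Exit C_A = C_{A0}(1−X) = 2.83×0.574 = 1.624 mol/dm³.
Rates in a CSTR are evaluated at the outlet concentration: r_D = 3.65×1.624 = 5.929, r_U = 0.384×1.624^1.5 = 0.7950.
Overall selectivity = C_D/C_U = r_Dτ/(r_Uτ) = r_D/r_U = 7.46.

7.46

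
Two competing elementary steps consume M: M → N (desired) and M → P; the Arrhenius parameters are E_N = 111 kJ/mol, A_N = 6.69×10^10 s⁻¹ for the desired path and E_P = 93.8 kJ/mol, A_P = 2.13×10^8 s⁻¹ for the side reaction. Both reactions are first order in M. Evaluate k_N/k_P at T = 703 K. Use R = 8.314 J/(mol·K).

16.6

k_N/k_P = (A_N/A_P)·exp[−(E_N−E_P)/(RT)] = (A_N/A_P)·exp[(E_P−E_N)/(RT)].
(E_P−E_N)/(RT) = (93.8−111)×10³/(8.314×703) = -17200/5845 = -2.943.
k_N/k_P = (6.69×10^10/2.13×10^8)·exp(-2.943) = 314.1 × 0.05272 = 16.6.
Since E_N > E_P, raising the temperature improves selectivity toward N.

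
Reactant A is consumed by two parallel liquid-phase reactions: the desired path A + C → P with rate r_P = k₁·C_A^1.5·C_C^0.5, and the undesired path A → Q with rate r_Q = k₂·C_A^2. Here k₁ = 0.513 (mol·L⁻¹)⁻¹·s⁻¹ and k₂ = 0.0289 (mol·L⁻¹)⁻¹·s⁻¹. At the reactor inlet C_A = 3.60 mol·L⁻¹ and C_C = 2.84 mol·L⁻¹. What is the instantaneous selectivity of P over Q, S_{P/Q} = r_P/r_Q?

S_{P/Q} = r_P/r_Q = (k₁·C_A^1.5·C_C^0.5)/(k₂·C_A^2) = (k₁/k₂)·C_A^-0.5·C_C^0.5.
= (0.513×3.600^1.5×2.840^0.5) / (0.0289×3.600^2) = 5.905/0.3745 = 15.8.
The undesired path is higher order in A, so low C_A (CSTR or dilute feed) favours P.

15.8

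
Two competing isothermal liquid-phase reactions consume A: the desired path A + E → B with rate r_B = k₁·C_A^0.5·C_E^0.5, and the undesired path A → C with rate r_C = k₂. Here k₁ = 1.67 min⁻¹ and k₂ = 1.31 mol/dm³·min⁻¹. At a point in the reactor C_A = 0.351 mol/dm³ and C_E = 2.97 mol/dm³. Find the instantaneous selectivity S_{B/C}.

1.30

S_{B/C} = r_B/r_C = (k₁·C_A^0.5·C_E^0.5)/(k₂) = (k₁/k₂)·C_A^0.5·C_E^0.5.
= (1.67×0.3510^0.5×2.970^0.5) / (1.31) = 1.705/1.310 = 1.30.
Since the desired path is higher order in A, keeping C_A high (PFR or concentrated feed) favours B.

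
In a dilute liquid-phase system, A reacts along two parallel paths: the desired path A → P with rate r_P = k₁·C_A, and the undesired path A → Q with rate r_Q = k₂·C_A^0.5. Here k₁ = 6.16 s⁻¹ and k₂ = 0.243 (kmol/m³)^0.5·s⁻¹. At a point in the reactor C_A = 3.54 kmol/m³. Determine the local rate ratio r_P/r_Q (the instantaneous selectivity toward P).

47.7

S_{P/Q} = r_P/r_Q = (k₁·C_A)/(k₂·C_A^0.5) = (k₁/k₂)·C_A^0.5.
= (6.16×3.540) / (0.243×3.540^0.5) = 21.81/0.4572 = 47.7.
Since the desired path is higher order in A, keeping C_A high (PFR or concentrated feed) favours P.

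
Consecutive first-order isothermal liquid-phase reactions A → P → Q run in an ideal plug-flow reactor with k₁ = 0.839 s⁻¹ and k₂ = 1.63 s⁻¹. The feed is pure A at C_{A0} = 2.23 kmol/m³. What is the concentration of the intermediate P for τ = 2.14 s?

Solving the coupled first-order balances gives C_P(τ) = [k₁/(k₂−k₁)]·C_{A0}·(e^(−k₁τ) − e^(−k₂τ)).
e^(−k₁τ) = e^(−0.839×2.14) = e^(−1.795) = 0.1661; e^(−k₂τ) = e^(−3.488) = 0.03056.
C_P = 0.839×2.23/(1.63−0.839) × (0.1661−0.03056) = 2.365×0.1355 = 0.3205 kmol/m³.

0.320 kmol/m³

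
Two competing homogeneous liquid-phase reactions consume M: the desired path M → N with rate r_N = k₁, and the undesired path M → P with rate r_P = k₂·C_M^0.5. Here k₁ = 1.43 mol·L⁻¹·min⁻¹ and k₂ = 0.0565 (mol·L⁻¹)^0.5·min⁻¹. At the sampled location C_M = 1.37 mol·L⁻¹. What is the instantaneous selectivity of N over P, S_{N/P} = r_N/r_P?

S_{N/P} = r_N/r_P = (k₁)/(k₂·C_M^0.5) = (k₁/k₂)·C_M^-0.5.
= (1.43) / (0.0565×1.370^0.5) = 1.430/0.06613 = 21.6.
The undesired path is higher order in M, so low C_M (CSTR or dilute feed) favours N.

21.6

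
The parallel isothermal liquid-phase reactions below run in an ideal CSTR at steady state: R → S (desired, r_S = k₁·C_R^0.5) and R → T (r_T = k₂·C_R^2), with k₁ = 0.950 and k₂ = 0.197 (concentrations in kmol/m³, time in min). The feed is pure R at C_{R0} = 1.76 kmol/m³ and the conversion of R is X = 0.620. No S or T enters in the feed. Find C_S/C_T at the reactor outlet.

Exit C_R = C_{R0}(1−X) = 1.76×0.380 = 0.6688 kmol/m³.
A CSTR operates uniformly at the exit composition, giving r_S = 0.7769 and r_T = 0.08812 (each k·C_R^n at C_R = 0.6688).
Overall selectivity = C_S/C_T = r_Sτ/(r_Tτ) = r_S/r_T = 8.82.

8.82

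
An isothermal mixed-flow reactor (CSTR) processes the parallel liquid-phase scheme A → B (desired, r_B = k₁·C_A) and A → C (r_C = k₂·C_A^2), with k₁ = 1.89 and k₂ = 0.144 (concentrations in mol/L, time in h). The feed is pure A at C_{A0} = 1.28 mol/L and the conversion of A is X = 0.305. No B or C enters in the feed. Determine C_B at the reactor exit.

Exit C_A = C_{A0}(1−X) = 1.28×0.695 = 0.8896 mol/L.
A CSTR operates uniformly at the exit composition, giving r_B = 1.681 and r_C = 0.1140 (each k·C_A^n at C_A = 0.8896).
Fraction of consumed A going to B: r_B/(r_B+r_C) = 0.9365.
C_B = 0.9365·C_{A0}·X = 0.9365×1.28×0.305 = 0.366 mol/L.

0.366 mol/L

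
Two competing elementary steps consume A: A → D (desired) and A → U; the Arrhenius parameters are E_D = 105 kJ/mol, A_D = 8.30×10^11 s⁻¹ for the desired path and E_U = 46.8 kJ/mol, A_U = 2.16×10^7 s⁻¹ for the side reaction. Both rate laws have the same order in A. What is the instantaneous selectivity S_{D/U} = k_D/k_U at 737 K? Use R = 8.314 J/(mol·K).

2.88

k_D/k_U = (A_D/A_U)·exp[−(E_D−E_U)/(RT)] = (A_D/A_U)·exp[(E_U−E_D)/(RT)].
(E_U−E_D)/(RT) = (46.8−105)×10³/(8.314×737) = -58200/6127 = -9.498.
k_D/k_U = (8.30×10^11/2.16×10^7)·exp(-9.498) = 38426 × 7.498×10^-5 = 2.88.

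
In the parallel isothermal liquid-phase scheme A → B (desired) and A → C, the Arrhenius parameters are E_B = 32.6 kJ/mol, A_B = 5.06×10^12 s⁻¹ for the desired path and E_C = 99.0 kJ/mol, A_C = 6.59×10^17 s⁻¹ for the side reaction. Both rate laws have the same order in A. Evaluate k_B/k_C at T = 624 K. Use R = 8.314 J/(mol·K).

2.78

k_B/k_C = (A_B/A_C)·exp[−(E_B−E_C)/(RT)] = (A_B/A_C)·exp[(E_C−E_B)/(RT)].
(E_C−E_B)/(RT) = (99.0−32.6)×10³/(8.314×624) = 66400/5188 = 12.80.
k_B/k_C = (5.06×10^12/6.59×10^17)·exp(12.80) = 7.678×10^-6 × 3.618×10^5 = 2.78.
Since E_B < E_C, lowering the temperature improves selectivity toward B.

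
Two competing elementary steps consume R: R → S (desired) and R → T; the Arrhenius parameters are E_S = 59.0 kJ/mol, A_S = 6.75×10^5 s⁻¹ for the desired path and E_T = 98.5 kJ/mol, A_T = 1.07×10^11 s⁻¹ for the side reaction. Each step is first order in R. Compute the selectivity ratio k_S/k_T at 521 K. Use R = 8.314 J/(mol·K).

Since both paths have the same order in R, the concentration cancels and S_{S/T} = k_S/k_T = (A_S/A_T)·exp[(E_T−E_S)/(RT)].
(E_T−E_S)/(RT) = (98.5−59.0)×10³/(8.314×521) = 39500/4332 = 9.119.
k_S/k_T = (6.75×10^5/1.07×10^11)·exp(9.119) = 6.308×10^-6 × 9127 = 0.0576.
Since E_S < E_T, lowering the temperature improves selectivity toward S.

0.0576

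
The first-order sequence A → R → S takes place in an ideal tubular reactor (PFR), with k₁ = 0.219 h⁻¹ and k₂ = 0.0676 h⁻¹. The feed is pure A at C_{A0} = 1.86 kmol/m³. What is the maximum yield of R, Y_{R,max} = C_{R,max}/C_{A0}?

0.592

Evaluating C_R at τ_opt = ln(k₂/k₁)/(k₂−k₁) gives C_{R,max}/C_{A0} = (k₁/k₂)^[k₂/(k₂−k₁)].
= (0.219/0.0676)^(0.0676/(0.0676−0.219)) = (3.240)^(-0.4465) = 0.5916.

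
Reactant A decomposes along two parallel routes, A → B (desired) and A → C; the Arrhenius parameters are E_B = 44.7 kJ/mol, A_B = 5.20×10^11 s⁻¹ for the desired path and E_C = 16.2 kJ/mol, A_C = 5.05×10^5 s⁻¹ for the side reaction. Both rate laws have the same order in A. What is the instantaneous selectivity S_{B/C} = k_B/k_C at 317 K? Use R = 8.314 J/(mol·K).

20.7

Since both paths have the same order in A, the concentration cancels and S_{B/C} = k_B/k_C = (A_B/A_C)·exp[(E_C−E_B)/(RT)].
(E_C−E_B)/(RT) = (16.2−44.7)×10³/(8.314×317) = -28500/2636 = -10.81.
k_B/k_C = (5.20×10^11/5.05×10^5)·exp(-10.81) = 1.030×10^6 × 2.012×10^-5 = 20.7.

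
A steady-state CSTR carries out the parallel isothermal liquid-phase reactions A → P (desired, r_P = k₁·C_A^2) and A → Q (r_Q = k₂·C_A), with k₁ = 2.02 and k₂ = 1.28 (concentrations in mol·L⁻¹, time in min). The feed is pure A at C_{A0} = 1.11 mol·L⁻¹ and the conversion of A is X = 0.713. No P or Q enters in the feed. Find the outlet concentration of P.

0.265 mol·L⁻¹

Exit C_A = C_{A0}(1−X) = 1.11×0.287 = 0.3186 mol·L⁻¹.
Rates in a CSTR are evaluated at the outlet concentration: r_P = 2.02×0.3186^2 = 0.2050, r_Q = 1.28×0.3186 = 0.4078.
Fraction of consumed A going to P: r_P/(r_P+r_Q) = 0.3346.
C_P = 0.3346·C_{A0}·X = 0.3346×1.11×0.713 = 0.265 mol·L⁻¹.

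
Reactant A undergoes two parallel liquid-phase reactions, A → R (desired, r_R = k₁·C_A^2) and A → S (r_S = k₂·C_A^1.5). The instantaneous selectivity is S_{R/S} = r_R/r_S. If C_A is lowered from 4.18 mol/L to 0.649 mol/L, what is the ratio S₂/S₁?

0.394

S_{R/S} = (k₁/k₂)·C_A^0.5, so S₂/S₁ = (C_{A,2}/C_{A,1})^0.5.
= (0.649/4.18)^0.5 = (0.1553)^0.5 = 0.394.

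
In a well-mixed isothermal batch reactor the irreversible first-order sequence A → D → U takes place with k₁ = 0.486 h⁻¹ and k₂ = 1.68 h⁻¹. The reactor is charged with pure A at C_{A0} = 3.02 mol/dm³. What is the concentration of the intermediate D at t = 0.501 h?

Solving the coupled first-order balances gives C_D(t) = [k₁/(k₂−k₁)]·C_{A0}·(e^(−k₁t) − e^(−k₂t)).
e^(−k₁t) = e^(−0.486×0.501) = e^(−0.2435) = 0.7839; e^(−k₂t) = e^(−0.8417) = 0.4310.
C_D = 0.486×3.02/(1.68−0.486) × (0.7839−0.4310) = 1.229×0.3529 = 0.4338 mol/dm³.

0.434 mol/dm³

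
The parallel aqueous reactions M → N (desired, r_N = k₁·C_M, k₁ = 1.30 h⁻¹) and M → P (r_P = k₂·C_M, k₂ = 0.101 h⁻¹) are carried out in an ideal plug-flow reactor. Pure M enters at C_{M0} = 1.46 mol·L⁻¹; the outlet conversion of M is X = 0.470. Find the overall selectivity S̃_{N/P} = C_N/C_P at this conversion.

C_M = C_{M0}(1−X) = 0.7738 mol·L⁻¹.
Both paths are first order in M, so the instantaneous fraction to N is constant: dC_N/d(−C_M) = k₁/(k₁+k₂) = 0.9279.
C_N = 0.9279·(C_{M0}−C_M) = 0.9279×0.6862 = 0.637 mol·L⁻¹.
C_P = (C_{M0}−C_M)−C_N = 0.04947 mol·L⁻¹; S̃_{N/P} = 0.6367/0.04947 = 12.9.

12.9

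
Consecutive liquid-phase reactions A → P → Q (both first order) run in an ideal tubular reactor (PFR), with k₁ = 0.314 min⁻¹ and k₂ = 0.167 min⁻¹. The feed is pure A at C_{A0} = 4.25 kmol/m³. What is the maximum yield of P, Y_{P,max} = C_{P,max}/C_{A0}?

0.488

For a first-order series the maximum intermediate yield is C_{P,max}/C_{A0} = (k₁/k₂)^[k₂/(k₂−k₁)].
= (0.314/0.167)^(0.167/(0.167−0.314)) = (1.880)^(-1.136) = 0.4881.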